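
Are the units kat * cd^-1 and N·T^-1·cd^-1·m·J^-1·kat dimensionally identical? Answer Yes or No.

Left side:
  kat = mol/s = s⁻¹·mol (catalytic activity).
  Combining: kat·cd⁻¹ = (s⁻¹·mol) · cd⁻¹ = s⁻¹·mol·cd⁻¹.
Right side:
  N = kg·m/s² = kg·m·s⁻² (force = mass × acceleration).
  T = Wb/m² (flux density = flux per area),
      = kg·s⁻²·A⁻¹.
  So T⁻¹ = kg⁻¹·s²·A.
  J = N·m (work = force × distance),
      = kg·m²·s⁻².
  So J⁻¹ = kg⁻¹·m⁻²·s².
  kat = mol/s = s⁻¹·mol (catalytic activity).
  Combining: N·T⁻¹·cd⁻¹·m·J⁻¹·kat = (kg·m·s⁻²) · (kg⁻¹·s²·A) · cd⁻¹ · m · (kg⁻¹·m⁻²·s²) · (s⁻¹·mol) = kg⁻¹·s·A·mol·cd⁻¹.
Left is s⁻¹·mol·cd⁻¹; right is kg⁻¹·s·A·mol·cd⁻¹ — different.

No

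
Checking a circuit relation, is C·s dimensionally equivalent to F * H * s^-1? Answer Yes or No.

Left side:
  C = A·s = s·A (charge = current × time).
  Combining: C·s = (s·A) · s = s²·A.
Right side:
  F = kg⁻¹·m⁻²·s⁴·A².
  H = kg·m²·s⁻²·A⁻².
  Combining: F·H·s⁻¹ = (kg⁻¹·m⁻²·s⁴·A²) · (kg·m²·s⁻²·A⁻²) · s⁻¹ = s.
Left is s²·A; right is s — different.

No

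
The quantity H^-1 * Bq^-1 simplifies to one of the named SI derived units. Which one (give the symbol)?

S

H = Wb/A (inductance = flux per current),
    = kg·m²·s⁻²·A⁻².
So H⁻¹ = kg⁻¹·m⁻²·s²·A².
Bq = 1/s = s⁻¹ (activity is decays per second).
So Bq⁻¹ = s.
Combining: H⁻¹·Bq⁻¹ = (kg⁻¹·m⁻²·s²·A²) · s = kg⁻¹·m⁻²·s³·A².
kg⁻¹·m⁻²·s³·A² is the base-SI form of the siemens.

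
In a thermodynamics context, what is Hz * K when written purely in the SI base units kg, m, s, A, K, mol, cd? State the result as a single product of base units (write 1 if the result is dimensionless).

Hz = 1/s = s⁻¹ (frequency is cycles per second).
Combining: Hz·K = s⁻¹ · K = s⁻¹·K.

s⁻¹·K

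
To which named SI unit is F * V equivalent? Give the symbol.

C

F = kg⁻¹·m⁻²·s⁴·A².
V = kg·m²·s⁻³·A⁻¹.
Combining: F·V = (kg⁻¹·m⁻²·s⁴·A²) · (kg·m²·s⁻³·A⁻¹) = s·A.
s·A is the base-SI form of the coulomb.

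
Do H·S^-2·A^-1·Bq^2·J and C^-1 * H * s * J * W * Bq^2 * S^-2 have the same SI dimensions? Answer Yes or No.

No

Left side:
  H = kg·m²·s⁻²·A⁻².
  S = kg⁻¹·m⁻²·s³·A².
  So S⁻² = kg²·m⁴·s⁻⁶·A⁻⁴.
  Bq = s⁻¹.
  So Bq² = s⁻².
  J = kg·m²·s⁻².
  Combining: H·S⁻²·A⁻¹·Bq²·J = (kg·m²·s⁻²·A⁻²) · (kg²·m⁴·s⁻⁶·A⁻⁴) · A⁻¹ · s⁻² · (kg·m²·s⁻²) = kg⁴·m⁸·s⁻¹²·A⁻⁷.
Right side:
  C = A·s = s·A (charge = current × time).
  So C⁻¹ = s⁻¹·A⁻¹.
  H = Wb/A (inductance = flux per current),
      = kg·m²·s⁻²·A⁻².
  J = N·m (work = force × distance),
      = kg·m²·s⁻².
  W = J/s (power = energy per time),
      = kg·m²·s⁻³.
  Bq = 1/s = s⁻¹ (activity is decays per second).
  So Bq² = s⁻².
  S = 1/Ω (conductance is reciprocal resistance),
      = kg⁻¹·m⁻²·s³·A².
  So S⁻² = kg²·m⁴·s⁻⁶·A⁻⁴.
  Combining: C⁻¹·H·s·J·W·Bq²·S⁻² = (s⁻¹·A⁻¹) · (kg·m²·s⁻²·A⁻²) · s · (kg·m²·s⁻²) · (kg·m²·s⁻³) · s⁻² · (kg²·m⁴·s⁻⁶·A⁻⁴) = kg⁵·m¹⁰·s⁻¹⁵·A⁻⁷.
Left is kg⁴·m⁸·s⁻¹²·A⁻⁷; right is kg⁵·m¹⁰·s⁻¹⁵·A⁻⁷ — different.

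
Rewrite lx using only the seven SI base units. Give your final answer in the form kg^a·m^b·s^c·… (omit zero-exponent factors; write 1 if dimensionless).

m⁻²·cd

lx = lm/m² (illuminance = luminous flux per area),
    = m⁻²·cd.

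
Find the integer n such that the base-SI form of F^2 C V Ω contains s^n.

F = C/V (capacitance = charge per voltage),
    = A·s/(kg·m²·s⁻³·A⁻¹) (substituting C and V),
    = kg⁻¹·m⁻²·s⁴·A².
So F² = kg⁻²·m⁻⁴·s⁸·A⁴.
C = A·s = s·A (charge = current × time).
V = W/A (potential = power per current),
    = kg·m²·s⁻³·A⁻¹.
Ω = V/A (resistance = voltage per current),
    = kg·m²·s⁻³·A⁻².
Combining: F²·C·V·Ω = (kg⁻²·m⁻⁴·s⁸·A⁴) · (s·A) · (kg·m²·s⁻³·A⁻¹) · (kg·m²·s⁻³·A⁻²) = s³·A².
The exponent of s is 3.

3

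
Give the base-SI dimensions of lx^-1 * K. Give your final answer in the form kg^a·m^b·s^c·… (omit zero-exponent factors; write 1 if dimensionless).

m²·K·cd⁻¹

lx = lm/m² (illuminance = luminous flux per area),
    = m⁻²·cd.
So lx⁻¹ = m²·cd⁻¹.
Combining: lx⁻¹·K = (m²·cd⁻¹) · K = m²·K·cd⁻¹.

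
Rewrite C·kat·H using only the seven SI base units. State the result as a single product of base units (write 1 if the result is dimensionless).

kg·m²·s⁻²·A⁻¹·mol

C = A·s = s·A (charge = current × time).
kat = mol/s = s⁻¹·mol (catalytic activity).
H = Wb/A (inductance = flux per current),
    = kg·m²·s⁻²·A⁻².
Combining: C·kat·H = (s·A) · (s⁻¹·mol) · (kg·m²·s⁻²·A⁻²) = kg·m²·s⁻²·A⁻¹·mol.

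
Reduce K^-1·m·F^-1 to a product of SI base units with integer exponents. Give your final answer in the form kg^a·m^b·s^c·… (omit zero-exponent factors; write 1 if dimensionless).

kg·m³·s⁻⁴·A⁻²·K⁻¹

F = kg⁻¹·m⁻²·s⁴·A².
So F⁻¹ = kg·m²·s⁻⁴·A⁻².
Combining: K⁻¹·m·F⁻¹ = K⁻¹ · m · (kg·m²·s⁻⁴·A⁻²) = kg·m³·s⁻⁴·A⁻²·K⁻¹.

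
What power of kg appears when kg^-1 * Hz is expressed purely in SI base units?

Hz = 1/s = s⁻¹ (frequency is cycles per second).
Combining: kg⁻¹·Hz = kg⁻¹ · s⁻¹ = kg⁻¹·s⁻¹.
The exponent of kg is -1.

-1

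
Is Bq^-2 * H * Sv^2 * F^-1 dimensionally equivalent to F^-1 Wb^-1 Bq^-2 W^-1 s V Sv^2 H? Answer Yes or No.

Left side:
  Bq = s⁻¹.
  So Bq⁻² = s².
  H = kg·m²·s⁻²·A⁻².
  Sv = m²·s⁻².
  So Sv² = m⁴·s⁻⁴.
  F = kg⁻¹·m⁻²·s⁴·A².
  So F⁻¹ = kg·m²·s⁻⁴·A⁻².
  Combining: Bq⁻²·H·Sv²·F⁻¹ = s² · (kg·m²·s⁻²·A⁻²) · (m⁴·s⁻⁴) · (kg·m²·s⁻⁴·A⁻²) = kg²·m⁸·s⁻⁸·A⁻⁴.
Right side:
  F = kg⁻¹·m⁻²·s⁴·A².
  So F⁻¹ = kg·m²·s⁻⁴·A⁻².
  Wb = kg·m²·s⁻²·A⁻¹.
  So Wb⁻¹ = kg⁻¹·m⁻²·s²·A.
  Bq = s⁻¹.
  So Bq⁻² = s².
  W = kg·m²·s⁻³.
  So W⁻¹ = kg⁻¹·m⁻²·s³.
  V = kg·m²·s⁻³·A⁻¹.
  Sv = m²·s⁻².
  So Sv² = m⁴·s⁻⁴.
  H = kg·m²·s⁻²·A⁻².
  Combining: F⁻¹·Wb⁻¹·Bq⁻²·W⁻¹·s·V·Sv²·H = (kg·m²·s⁻⁴·A⁻²) · (kg⁻¹·m⁻²·s²·A) · s² · (kg⁻¹·m⁻²·s³) · s · (kg·m²·s⁻³·A⁻¹) · (m⁴·s⁻⁴) · (kg·m²·s⁻²·A⁻²) = kg·m⁶·s⁻⁵·A⁻⁴.
Left is kg²·m⁸·s⁻⁸·A⁻⁴; right is kg·m⁶·s⁻⁵·A⁻⁴ — different.

No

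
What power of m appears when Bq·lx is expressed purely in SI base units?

Bq = 1/s = s⁻¹ (activity is decays per second).
lx = lm/m² (illuminance = luminous flux per area),
    = m⁻²·cd.
Combining: Bq·lx = s⁻¹ · (m⁻²·cd) = m⁻²·s⁻¹·cd.
The exponent of m is -2.

-2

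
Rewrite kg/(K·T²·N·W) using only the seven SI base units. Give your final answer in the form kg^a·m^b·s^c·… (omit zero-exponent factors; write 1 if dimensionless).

kg⁻³·m⁻³·s⁹·A²·K⁻¹

T = kg·s⁻²·A⁻¹.
So T⁻² = kg⁻²·s⁴·A².
N = kg·m·s⁻².
So N⁻¹ = kg⁻¹·m⁻¹·s².
W = kg·m²·s⁻³.
So W⁻¹ = kg⁻¹·m⁻²·s³.
Combining: K⁻¹·T⁻²·N⁻¹·W⁻¹·kg = K⁻¹ · (kg⁻²·s⁴·A²) · (kg⁻¹·m⁻¹·s²) · (kg⁻¹·m⁻²·s³) · kg = kg⁻³·m⁻³·s⁹·A²·K⁻¹.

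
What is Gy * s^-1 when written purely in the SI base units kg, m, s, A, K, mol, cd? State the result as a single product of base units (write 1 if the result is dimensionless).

m²·s⁻³

Gy = J/kg (absorbed dose = energy per mass),
    = m²·s⁻².
Combining: Gy·s⁻¹ = (m²·s⁻²) · s⁻¹ = m²·s⁻³.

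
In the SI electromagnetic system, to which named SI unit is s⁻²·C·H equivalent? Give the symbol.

V

C = A·s = s·A (charge = current × time).
H = Wb/A (inductance = flux per current),
    = kg·m²·s⁻²·A⁻².
Combining: s⁻²·C·H = s⁻² · (s·A) · (kg·m²·s⁻²·A⁻²) = kg·m²·s⁻³·A⁻¹.
kg·m²·s⁻³·A⁻¹ is the base-SI form of the volt.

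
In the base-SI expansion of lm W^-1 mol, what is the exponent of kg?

lm = cd·sr = cd (luminous flux; sr is dimensionless).
W = J/s (power = energy per time),
    = kg·m²·s⁻³.
So W⁻¹ = kg⁻¹·m⁻²·s³.
Combining: lm·W⁻¹·mol = cd · (kg⁻¹·m⁻²·s³) · mol = kg⁻¹·m⁻²·s³·mol·cd.
The exponent of kg is -1.

-1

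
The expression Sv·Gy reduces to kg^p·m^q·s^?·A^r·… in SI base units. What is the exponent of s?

-4

Sv = J/kg (equivalent dose = energy per mass),
    = m²·s⁻².
Gy = J/kg (absorbed dose = energy per mass),
    = m²·s⁻².
Combining: Sv·Gy = (m²·s⁻²) · (m²·s⁻²) = m⁴·s⁻⁴.
The exponent of s is -4.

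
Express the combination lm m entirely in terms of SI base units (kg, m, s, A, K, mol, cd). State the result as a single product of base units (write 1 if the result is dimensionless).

lm = cd·sr = cd (luminous flux; sr is dimensionless).
Combining: lm·m = cd · m = m·cd.

m·cd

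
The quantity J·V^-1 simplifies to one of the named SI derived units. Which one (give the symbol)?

J = N·m (work = force × distance),
    = kg·m²·s⁻².
V = W/A (potential = power per current),
    = kg·m²·s⁻³·A⁻¹.
So V⁻¹ = kg⁻¹·m⁻²·s³·A.
Combining: J·V⁻¹ = (kg·m²·s⁻²) · (kg⁻¹·m⁻²·s³·A) = s·A.
s·A is the base-SI form of the coulomb.

C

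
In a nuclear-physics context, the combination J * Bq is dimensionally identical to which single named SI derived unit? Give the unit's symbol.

W

J = N·m (work = force × distance),
    = kg·m²·s⁻².
Bq = 1/s = s⁻¹ (activity is decays per second).
Combining: J·Bq = (kg·m²·s⁻²) · s⁻¹ = kg·m²·s⁻³.
kg·m²·s⁻³ is the base-SI form of the watt.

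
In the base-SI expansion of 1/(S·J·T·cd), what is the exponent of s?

1

S = 1/Ω (conductance is reciprocal resistance),
    = kg⁻¹·m⁻²·s³·A².
So S⁻¹ = kg·m²·s⁻³·A⁻².
J = N·m (work = force × distance),
    = kg·m²·s⁻².
So J⁻¹ = kg⁻¹·m⁻²·s².
T = Wb/m² (flux density = flux per area),
    = kg·s⁻²·A⁻¹.
So T⁻¹ = kg⁻¹·s²·A.
Combining: S⁻¹·J⁻¹·T⁻¹·cd⁻¹ = (kg·m²·s⁻³·A⁻²) · (kg⁻¹·m⁻²·s²) · (kg⁻¹·s²·A) · cd⁻¹ = kg⁻¹·s·A⁻¹·cd⁻¹.
The exponent of s is 1.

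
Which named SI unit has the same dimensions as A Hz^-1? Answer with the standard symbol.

Hz = s⁻¹.
So Hz⁻¹ = s.
Combining: A·Hz⁻¹ = A · s = s·A.
s·A is the base-SI form of the coulomb.

C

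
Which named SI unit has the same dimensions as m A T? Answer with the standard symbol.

N

T = Wb/m² (flux density = flux per area),
    = kg·s⁻²·A⁻¹.
Combining: m·A·T = m · A · (kg·s⁻²·A⁻¹) = kg·m·s⁻².
kg·m·s⁻² is the base-SI form of the newton.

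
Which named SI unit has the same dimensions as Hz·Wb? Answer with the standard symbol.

V

Hz = s⁻¹.
Wb = kg·m²·s⁻²·A⁻¹.
Combining: Hz·Wb = s⁻¹ · (kg·m²·s⁻²·A⁻¹) = kg·m²·s⁻³·A⁻¹.
kg·m²·s⁻³·A⁻¹ is the base-SI form of the volt.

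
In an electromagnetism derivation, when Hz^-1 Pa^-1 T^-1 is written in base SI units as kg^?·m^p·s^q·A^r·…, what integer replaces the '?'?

-2

Hz = s⁻¹.
So Hz⁻¹ = s.
Pa = kg·m⁻¹·s⁻².
So Pa⁻¹ = kg⁻¹·m·s².
T = kg·s⁻²·A⁻¹.
So T⁻¹ = kg⁻¹·s²·A.
Combining: Hz⁻¹·Pa⁻¹·T⁻¹ = s · (kg⁻¹·m·s²) · (kg⁻¹·s²·A) = kg⁻²·m·s⁵·A.
The exponent of kg is -2.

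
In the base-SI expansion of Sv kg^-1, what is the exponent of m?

2

Sv = J/kg (equivalent dose = energy per mass),
    = m²·s⁻².
Combining: Sv·kg⁻¹ = (m²·s⁻²) · kg⁻¹ = kg⁻¹·m²·s⁻².
The exponent of m is 2.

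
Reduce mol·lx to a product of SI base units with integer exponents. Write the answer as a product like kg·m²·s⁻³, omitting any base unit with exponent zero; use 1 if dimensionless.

m⁻²·mol·cd

lx = m⁻²·cd.
Combining: mol·lx = mol · (m⁻²·cd) = m⁻²·mol·cd.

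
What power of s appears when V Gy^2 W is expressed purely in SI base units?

-10

V = W/A (potential = power per current),
    = kg·m²·s⁻³·A⁻¹.
Gy = J/kg (absorbed dose = energy per mass),
    = m²·s⁻².
So Gy² = m⁴·s⁻⁴.
W = J/s (power = energy per time),
    = kg·m²·s⁻³.
Combining: V·Gy²·W = (kg·m²·s⁻³·A⁻¹) · (m⁴·s⁻⁴) · (kg·m²·s⁻³) = kg²·m⁸·s⁻¹⁰·A⁻¹.
The exponent of s is -10.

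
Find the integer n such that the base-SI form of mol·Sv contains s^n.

Sv = m²·s⁻².
Combining: mol·Sv = mol · (m²·s⁻²) = m²·s⁻²·mol.
The exponent of s is -2.

-2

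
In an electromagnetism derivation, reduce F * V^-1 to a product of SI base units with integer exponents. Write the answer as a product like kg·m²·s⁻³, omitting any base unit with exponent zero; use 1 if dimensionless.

kg⁻²·m⁻⁴·s⁷·A³

F = C/V (capacitance = charge per voltage),
    = A·s/(kg·m²·s⁻³·A⁻¹) (substituting C and V),
    = kg⁻¹·m⁻²·s⁴·A².
V = W/A (potential = power per current),
    = kg·m²·s⁻³·A⁻¹.
So V⁻¹ = kg⁻¹·m⁻²·s³·A.
Combining: F·V⁻¹ = (kg⁻¹·m⁻²·s⁴·A²) · (kg⁻¹·m⁻²·s³·A) = kg⁻²·m⁻⁴·s⁷·A³.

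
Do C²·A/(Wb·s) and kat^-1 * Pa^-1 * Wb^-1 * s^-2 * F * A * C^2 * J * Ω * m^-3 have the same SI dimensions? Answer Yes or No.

Left side:
  Wb = kg·m²·s⁻²·A⁻¹.
  So Wb⁻¹ = kg⁻¹·m⁻²·s²·A.
  C = s·A.
  So C² = s²·A².
  Combining: Wb⁻¹·s⁻¹·C²·A = (kg⁻¹·m⁻²·s²·A) · s⁻¹ · (s²·A²) · A = kg⁻¹·m⁻²·s³·A⁴.
Right side:
  kat = mol/s = s⁻¹·mol (catalytic activity).
  So kat⁻¹ = s·mol⁻¹.
  Pa = N/m² (pressure = force per area),
      = kg·m⁻¹·s⁻².
  So Pa⁻¹ = kg⁻¹·m·s².
  Wb = V·s (flux: a volt is a weber per second),
      = kg·m²·s⁻²·A⁻¹.
  So Wb⁻¹ = kg⁻¹·m⁻²·s²·A.
  F = C/V (capacitance = charge per voltage),
      = A·s/(kg·m²·s⁻³·A⁻¹) (substituting C and V),
      = kg⁻¹·m⁻²·s⁴·A².
  C = A·s = s·A (charge = current × time).
  So C² = s²·A².
  J = N·m (work = force × distance),
      = kg·m²·s⁻².
  Ω = V/A (resistance = voltage per current),
      = kg·m²·s⁻³·A⁻².
  Combining: kat⁻¹·Pa⁻¹·Wb⁻¹·s⁻²·F·A·C²·J·Ω·m⁻³ = (s·mol⁻¹) · (kg⁻¹·m·s²) · (kg⁻¹·m⁻²·s²·A) · s⁻² · (kg⁻¹·m⁻²·s⁴·A²) · A · (s²·A²) · (kg·m²·s⁻²) · (kg·m²·s⁻³·A⁻²) · m⁻³ = kg⁻¹·m⁻²·s⁴·A⁴·mol⁻¹.
Left is kg⁻¹·m⁻²·s³·A⁴; right is kg⁻¹·m⁻²·s⁴·A⁴·mol⁻¹ — different.

No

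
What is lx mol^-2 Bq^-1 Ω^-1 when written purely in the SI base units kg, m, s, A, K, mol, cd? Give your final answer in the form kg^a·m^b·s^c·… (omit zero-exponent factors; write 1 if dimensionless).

lx = lm/m² (illuminance = luminous flux per area),
    = m⁻²·cd.
Bq = 1/s = s⁻¹ (activity is decays per second).
So Bq⁻¹ = s.
Ω = V/A (resistance = voltage per current),
    = kg·m²·s⁻³·A⁻².
So Ω⁻¹ = kg⁻¹·m⁻²·s³·A².
Combining: lx·mol⁻²·Bq⁻¹·Ω⁻¹ = (m⁻²·cd) · mol⁻² · s · (kg⁻¹·m⁻²·s³·A²) = kg⁻¹·m⁻⁴·s⁴·A²·mol⁻²·cd.

kg⁻¹·m⁻⁴·s⁴·A²·mol⁻²·cd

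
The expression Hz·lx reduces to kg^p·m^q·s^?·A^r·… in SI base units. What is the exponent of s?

-1

Hz = s⁻¹.
lx = m⁻²·cd.
Combining: Hz·lx = s⁻¹ · (m⁻²·cd) = m⁻²·s⁻¹·cd.
The exponent of s is -1.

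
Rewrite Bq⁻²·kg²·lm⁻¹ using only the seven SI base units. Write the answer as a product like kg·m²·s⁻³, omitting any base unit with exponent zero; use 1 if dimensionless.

Bq = 1/s = s⁻¹ (activity is decays per second).
So Bq⁻² = s².
lm = cd·sr = cd (luminous flux; sr is dimensionless).
So lm⁻¹ = cd⁻¹.
Combining: Bq⁻²·kg²·lm⁻¹ = s² · kg² · cd⁻¹ = kg²·s²·cd⁻¹.

kg²·s²·cd⁻¹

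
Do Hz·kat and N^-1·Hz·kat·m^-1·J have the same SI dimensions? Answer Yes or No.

Yes

Left side:
  Hz = 1/s = s⁻¹ (frequency is cycles per second).
  kat = mol/s = s⁻¹·mol (catalytic activity).
  Combining: Hz·kat = s⁻¹ · (s⁻¹·mol) = s⁻²·mol.
Right side:
  N = kg·m/s² = kg·m·s⁻² (force = mass × acceleration).
  So N⁻¹ = kg⁻¹·m⁻¹·s².
  Hz = 1/s = s⁻¹ (frequency is cycles per second).
  kat = mol/s = s⁻¹·mol (catalytic activity).
  J = N·m (work = force × distance),
      = kg·m²·s⁻².
  Combining: N⁻¹·Hz·kat·m⁻¹·J = (kg⁻¹·m⁻¹·s²) · s⁻¹ · (s⁻¹·mol) · m⁻¹ · (kg·m²·s⁻²) = s⁻²·mol.
Both reduce to s⁻²·mol.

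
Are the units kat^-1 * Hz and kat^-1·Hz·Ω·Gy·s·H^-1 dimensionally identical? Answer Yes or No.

Left side:
  kat = mol/s = s⁻¹·mol (catalytic activity).
  So kat⁻¹ = s·mol⁻¹.
  Hz = 1/s = s⁻¹ (frequency is cycles per second).
  Combining: kat⁻¹·Hz = (s·mol⁻¹) · s⁻¹ = mol⁻¹.
Right side:
  kat = s⁻¹·mol.
  So kat⁻¹ = s·mol⁻¹.
  Hz = s⁻¹.
  Ω = kg·m²·s⁻³·A⁻².
  Gy = m²·s⁻².
  H = kg·m²·s⁻²·A⁻².
  So H⁻¹ = kg⁻¹·m⁻²·s²·A².
  Combining: kat⁻¹·Hz·Ω·Gy·s·H⁻¹ = (s·mol⁻¹) · s⁻¹ · (kg·m²·s⁻³·A⁻²) · (m²·s⁻²) · s · (kg⁻¹·m⁻²·s²·A²) = m²·s⁻²·mol⁻¹.
Left is mol⁻¹; right is m²·s⁻²·mol⁻¹ — different.

No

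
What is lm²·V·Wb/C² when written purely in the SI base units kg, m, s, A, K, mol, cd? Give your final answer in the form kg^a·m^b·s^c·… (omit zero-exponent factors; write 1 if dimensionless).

kg²·m⁴·s⁻⁷·A⁻⁴·cd²

lm = cd·sr = cd (luminous flux; sr is dimensionless).
So lm² = cd².
C = A·s = s·A (charge = current × time).
So C⁻² = s⁻²·A⁻².
V = W/A (potential = power per current),
    = kg·m²·s⁻³·A⁻¹.
Wb = V·s (flux: a volt is a weber per second),
    = kg·m²·s⁻²·A⁻¹.
Combining: lm²·C⁻²·V·Wb = cd² · (s⁻²·A⁻²) · (kg·m²·s⁻³·A⁻¹) · (kg·m²·s⁻²·A⁻¹) = kg²·m⁴·s⁻⁷·A⁻⁴·cd².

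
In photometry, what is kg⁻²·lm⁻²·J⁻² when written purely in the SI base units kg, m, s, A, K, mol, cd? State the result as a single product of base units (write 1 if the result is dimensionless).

lm = cd·sr = cd (luminous flux; sr is dimensionless).
So lm⁻² = cd⁻².
J = N·m (work = force × distance),
    = kg·m²·s⁻².
So J⁻² = kg⁻²·m⁻⁴·s⁴.
Combining: kg⁻²·lm⁻²·J⁻² = kg⁻² · cd⁻² · (kg⁻²·m⁻⁴·s⁴) = kg⁻⁴·m⁻⁴·s⁴·cd⁻².

kg⁻⁴·m⁻⁴·s⁴·cd⁻²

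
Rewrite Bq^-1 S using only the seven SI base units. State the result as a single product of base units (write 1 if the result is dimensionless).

kg⁻¹·m⁻²·s⁴·A²

Bq = 1/s = s⁻¹ (activity is decays per second).
So Bq⁻¹ = s.
S = 1/Ω (conductance is reciprocal resistance),
    = kg⁻¹·m⁻²·s³·A².
Combining: Bq⁻¹·S = s · (kg⁻¹·m⁻²·s³·A²) = kg⁻¹·m⁻²·s⁴·A².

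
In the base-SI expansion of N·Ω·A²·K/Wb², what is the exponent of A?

2

N = kg·m/s² = kg·m·s⁻² (force = mass × acceleration).
Ω = V/A (resistance = voltage per current),
    = kg·m²·s⁻³·A⁻².
Wb = V·s (flux: a volt is a weber per second),
    = kg·m²·s⁻²·A⁻¹.
So Wb⁻² = kg⁻²·m⁻⁴·s⁴·A².
Combining: N·Ω·Wb⁻²·A²·K = (kg·m·s⁻²) · (kg·m²·s⁻³·A⁻²) · (kg⁻²·m⁻⁴·s⁴·A²) · A² · K = m⁻¹·s⁻¹·A²·K.
The exponent of A is 2.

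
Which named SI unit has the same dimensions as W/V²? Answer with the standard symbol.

W = J/s (power = energy per time),
    = kg·m²·s⁻³.
V = W/A (potential = power per current),
    = kg·m²·s⁻³·A⁻¹.
So V⁻² = kg⁻²·m⁻⁴·s⁶·A².
Combining: W·V⁻² = (kg·m²·s⁻³) · (kg⁻²·m⁻⁴·s⁶·A²) = kg⁻¹·m⁻²·s³·A².
kg⁻¹·m⁻²·s³·A² is the base-SI form of the siemens.

S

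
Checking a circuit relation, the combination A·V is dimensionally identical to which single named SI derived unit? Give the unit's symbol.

V = W/A (potential = power per current),
    = kg·m²·s⁻³·A⁻¹.
Combining: A·V = A · (kg·m²·s⁻³·A⁻¹) = kg·m²·s⁻³.
kg·m²·s⁻³ is the base-SI form of the watt.

W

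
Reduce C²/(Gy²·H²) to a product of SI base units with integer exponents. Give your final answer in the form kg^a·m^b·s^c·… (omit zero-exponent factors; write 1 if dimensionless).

kg⁻²·m⁻⁸·s¹⁰·A⁶

C = A·s = s·A (charge = current × time).
So C² = s²·A².
Gy = J/kg (absorbed dose = energy per mass),
    = m²·s⁻².
So Gy⁻² = m⁻⁴·s⁴.
H = Wb/A (inductance = flux per current),
    = kg·m²·s⁻²·A⁻².
So H⁻² = kg⁻²·m⁻⁴·s⁴·A⁴.
Combining: C²·Gy⁻²·H⁻² = (s²·A²) · (m⁻⁴·s⁴) · (kg⁻²·m⁻⁴·s⁴·A⁴) = kg⁻²·m⁻⁸·s¹⁰·A⁶.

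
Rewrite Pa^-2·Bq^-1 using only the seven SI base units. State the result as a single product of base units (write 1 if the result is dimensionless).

Pa = N/m² (pressure = force per area),
    = kg·m⁻¹·s⁻².
So Pa⁻² = kg⁻²·m²·s⁴.
Bq = 1/s = s⁻¹ (activity is decays per second).
So Bq⁻¹ = s.
Combining: Pa⁻²·Bq⁻¹ = (kg⁻²·m²·s⁴) · s = kg⁻²·m²·s⁵.

kg⁻²·m²·s⁵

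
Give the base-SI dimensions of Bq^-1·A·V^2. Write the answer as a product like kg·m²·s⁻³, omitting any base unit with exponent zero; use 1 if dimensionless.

Bq = 1/s = s⁻¹ (activity is decays per second).
So Bq⁻¹ = s.
V = W/A (potential = power per current),
    = kg·m²·s⁻³·A⁻¹.
So V² = kg²·m⁴·s⁻⁶·A⁻².
Combining: Bq⁻¹·A·V² = s · A · (kg²·m⁴·s⁻⁶·A⁻²) = kg²·m⁴·s⁻⁵·A⁻¹.

kg²·m⁴·s⁻⁵·A⁻¹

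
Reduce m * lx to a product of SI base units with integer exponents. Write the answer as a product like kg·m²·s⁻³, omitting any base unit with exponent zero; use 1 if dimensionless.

m⁻¹·cd

lx = lm/m² (illuminance = luminous flux per area),
    = m⁻²·cd.
Combining: m·lx = m · (m⁻²·cd) = m⁻¹·cd.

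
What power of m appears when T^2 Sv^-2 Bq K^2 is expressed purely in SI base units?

-4

T = Wb/m² (flux density = flux per area),
    = kg·s⁻²·A⁻¹.
So T² = kg²·s⁻⁴·A⁻².
Sv = J/kg (equivalent dose = energy per mass),
    = m²·s⁻².
So Sv⁻² = m⁻⁴·s⁴.
Bq = 1/s = s⁻¹ (activity is decays per second).
Combining: T²·Sv⁻²·Bq·K² = (kg²·s⁻⁴·A⁻²) · (m⁻⁴·s⁴) · s⁻¹ · K² = kg²·m⁻⁴·s⁻¹·A⁻²·K².
The exponent of m is -4.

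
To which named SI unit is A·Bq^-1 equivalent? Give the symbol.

C

Bq = 1/s = s⁻¹ (activity is decays per second).
So Bq⁻¹ = s.
Combining: A·Bq⁻¹ = A · s = s·A.
s·A is the base-SI form of the coulomb.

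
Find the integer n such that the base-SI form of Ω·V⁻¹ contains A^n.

-1

Ω = kg·m²·s⁻³·A⁻².
V = kg·m²·s⁻³·A⁻¹.
So V⁻¹ = kg⁻¹·m⁻²·s³·A.
Combining: Ω·V⁻¹ = (kg·m²·s⁻³·A⁻²) · (kg⁻¹·m⁻²·s³·A) = A⁻¹.
The exponent of A is -1.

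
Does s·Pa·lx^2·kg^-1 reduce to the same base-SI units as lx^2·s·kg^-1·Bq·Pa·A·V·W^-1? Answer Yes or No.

No

Left side:
  Pa = kg·m⁻¹·s⁻².
  lx = m⁻²·cd.
  So lx² = m⁻⁴·cd².
  Combining: s·Pa·lx²·kg⁻¹ = s · (kg·m⁻¹·s⁻²) · (m⁻⁴·cd²) · kg⁻¹ = m⁻⁵·s⁻¹·cd².
Right side:
  lx = m⁻²·cd.
  So lx² = m⁻⁴·cd².
  Bq = s⁻¹.
  Pa = kg·m⁻¹·s⁻².
  V = kg·m²·s⁻³·A⁻¹.
  W = kg·m²·s⁻³.
  So W⁻¹ = kg⁻¹·m⁻²·s³.
  Combining: lx²·s·kg⁻¹·Bq·Pa·A·V·W⁻¹ = (m⁻⁴·cd²) · s · kg⁻¹ · s⁻¹ · (kg·m⁻¹·s⁻²) · A · (kg·m²·s⁻³·A⁻¹) · (kg⁻¹·m⁻²·s³) = m⁻⁵·s⁻²·cd².
Left is m⁻⁵·s⁻¹·cd²; right is m⁻⁵·s⁻²·cd² — different.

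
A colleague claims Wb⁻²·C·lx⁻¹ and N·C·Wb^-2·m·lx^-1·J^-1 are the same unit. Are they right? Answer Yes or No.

Yes

Left side:
  Wb = kg·m²·s⁻²·A⁻¹.
  So Wb⁻² = kg⁻²·m⁻⁴·s⁴·A².
  C = s·A.
  lx = m⁻²·cd.
  So lx⁻¹ = m²·cd⁻¹.
  Combining: Wb⁻²·C·lx⁻¹ = (kg⁻²·m⁻⁴·s⁴·A²) · (s·A) · (m²·cd⁻¹) = kg⁻²·m⁻²·s⁵·A³·cd⁻¹.
Right side:
  N = kg·m/s² = kg·m·s⁻² (force = mass × acceleration).
  C = A·s = s·A (charge = current × time).
  Wb = V·s (flux: a volt is a weber per second),
      = kg·m²·s⁻²·A⁻¹.
  So Wb⁻² = kg⁻²·m⁻⁴·s⁴·A².
  lx = lm/m² (illuminance = luminous flux per area),
      = m⁻²·cd.
  So lx⁻¹ = m²·cd⁻¹.
  J = N·m (work = force × distance),
      = kg·m²·s⁻².
  So J⁻¹ = kg⁻¹·m⁻²·s².
  Combining: N·C·Wb⁻²·m·lx⁻¹·J⁻¹ = (kg·m·s⁻²) · (s·A) · (kg⁻²·m⁻⁴·s⁴·A²) · m · (m²·cd⁻¹) · (kg⁻¹·m⁻²·s²) = kg⁻²·m⁻²·s⁵·A³·cd⁻¹.
Both reduce to kg⁻²·m⁻²·s⁵·A³·cd⁻¹.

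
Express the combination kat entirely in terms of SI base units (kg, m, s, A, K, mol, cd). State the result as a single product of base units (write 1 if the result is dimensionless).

kat = mol/s = s⁻¹·mol (catalytic activity).

s⁻¹·mol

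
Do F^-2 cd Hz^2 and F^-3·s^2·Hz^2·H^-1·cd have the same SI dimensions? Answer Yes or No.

Left side:
  F = kg⁻¹·m⁻²·s⁴·A².
  So F⁻² = kg²·m⁴·s⁻⁸·A⁻⁴.
  Hz = s⁻¹.
  So Hz² = s⁻².
  Combining: F⁻²·cd·Hz² = (kg²·m⁴·s⁻⁸·A⁻⁴) · cd · s⁻² = kg²·m⁴·s⁻¹⁰·A⁻⁴·cd.
Right side:
  F = C/V (capacitance = charge per voltage),
      = A·s/(kg·m²·s⁻³·A⁻¹) (substituting C and V),
      = kg⁻¹·m⁻²·s⁴·A².
  So F⁻³ = kg³·m⁶·s⁻¹²·A⁻⁶.
  Hz = 1/s = s⁻¹ (frequency is cycles per second).
  So Hz² = s⁻².
  H = Wb/A (inductance = flux per current),
      = kg·m²·s⁻²·A⁻².
  So H⁻¹ = kg⁻¹·m⁻²·s²·A².
  Combining: F⁻³·s²·Hz²·H⁻¹·cd = (kg³·m⁶·s⁻¹²·A⁻⁶) · s² · s⁻² · (kg⁻¹·m⁻²·s²·A²) · cd = kg²·m⁴·s⁻¹⁰·A⁻⁴·cd.
Both reduce to kg²·m⁴·s⁻¹⁰·A⁻⁴·cd.

Yes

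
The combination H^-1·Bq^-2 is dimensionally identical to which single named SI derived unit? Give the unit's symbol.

F

H = Wb/A (inductance = flux per current),
    = kg·m²·s⁻²·A⁻².
So H⁻¹ = kg⁻¹·m⁻²·s²·A².
Bq = 1/s = s⁻¹ (activity is decays per second).
So Bq⁻² = s².
Combining: H⁻¹·Bq⁻² = (kg⁻¹·m⁻²·s²·A²) · s² = kg⁻¹·m⁻²·s⁴·A².
kg⁻¹·m⁻²·s⁴·A² is the base-SI form of the farad.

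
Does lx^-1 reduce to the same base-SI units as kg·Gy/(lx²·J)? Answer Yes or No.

Left side:
  lx = lm/m² (illuminance = luminous flux per area),
      = m⁻²·cd.
  So lx⁻¹ = m²·cd⁻¹.
Right side:
  Gy = m²·s⁻².
  lx = m⁻²·cd.
  So lx⁻² = m⁴·cd⁻².
  J = kg·m²·s⁻².
  So J⁻¹ = kg⁻¹·m⁻²·s².
  Combining: kg·Gy·lx⁻²·J⁻¹ = kg · (m²·s⁻²) · (m⁴·cd⁻²) · (kg⁻¹·m⁻²·s²) = m⁴·cd⁻².
Left is m²·cd⁻¹; right is m⁴·cd⁻² — different.

No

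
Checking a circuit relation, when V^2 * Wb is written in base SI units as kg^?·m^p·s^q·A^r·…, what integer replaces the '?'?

3

V = kg·m²·s⁻³·A⁻¹.
So V² = kg²·m⁴·s⁻⁶·A⁻².
Wb = kg·m²·s⁻²·A⁻¹.
Combining: V²·Wb = (kg²·m⁴·s⁻⁶·A⁻²) · (kg·m²·s⁻²·A⁻¹) = kg³·m⁶·s⁻⁸·A⁻³.
The exponent of kg is 3.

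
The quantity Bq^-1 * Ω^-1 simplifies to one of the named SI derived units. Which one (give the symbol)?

F

Bq = 1/s = s⁻¹ (activity is decays per second).
So Bq⁻¹ = s.
Ω = V/A (resistance = voltage per current),
    = kg·m²·s⁻³·A⁻².
So Ω⁻¹ = kg⁻¹·m⁻²·s³·A².
Combining: Bq⁻¹·Ω⁻¹ = s · (kg⁻¹·m⁻²·s³·A²) = kg⁻¹·m⁻²·s⁴·A².
kg⁻¹·m⁻²·s⁴·A² is the base-SI form of the farad.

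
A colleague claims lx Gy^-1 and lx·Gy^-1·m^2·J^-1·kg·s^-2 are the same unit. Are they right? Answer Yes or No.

Left side:
  lx = m⁻²·cd.
  Gy = m²·s⁻².
  So Gy⁻¹ = m⁻²·s².
  Combining: lx·Gy⁻¹ = (m⁻²·cd) · (m⁻²·s²) = m⁻⁴·s²·cd.
Right side:
  lx = m⁻²·cd.
  Gy = m²·s⁻².
  So Gy⁻¹ = m⁻²·s².
  J = kg·m²·s⁻².
  So J⁻¹ = kg⁻¹·m⁻²·s².
  Combining: lx·Gy⁻¹·m²·J⁻¹·kg·s⁻² = (m⁻²·cd) · (m⁻²·s²) · m² · (kg⁻¹·m⁻²·s²) · kg · s⁻² = m⁻⁴·s²·cd.
Both reduce to m⁻⁴·s²·cd.

Yes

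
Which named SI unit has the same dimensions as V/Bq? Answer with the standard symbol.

Bq = s⁻¹.
So Bq⁻¹ = s.
V = kg·m²·s⁻³·A⁻¹.
Combining: Bq⁻¹·V = s · (kg·m²·s⁻³·A⁻¹) = kg·m²·s⁻²·A⁻¹.
kg·m²·s⁻²·A⁻¹ is the base-SI form of the weber.

Wb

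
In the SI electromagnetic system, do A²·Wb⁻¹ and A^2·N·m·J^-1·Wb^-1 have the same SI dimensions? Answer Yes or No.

Yes

Left side:
  Wb = V·s (flux: a volt is a weber per second),
      = kg·m²·s⁻²·A⁻¹.
  So Wb⁻¹ = kg⁻¹·m⁻²·s²·A.
  Combining: A²·Wb⁻¹ = A² · (kg⁻¹·m⁻²·s²·A) = kg⁻¹·m⁻²·s²·A³.
Right side:
  N = kg·m/s² = kg·m·s⁻² (force = mass × acceleration).
  J = N·m (work = force × distance),
      = kg·m²·s⁻².
  So J⁻¹ = kg⁻¹·m⁻²·s².
  Wb = V·s (flux: a volt is a weber per second),
      = kg·m²·s⁻²·A⁻¹.
  So Wb⁻¹ = kg⁻¹·m⁻²·s²·A.
  Combining: A²·N·m·J⁻¹·Wb⁻¹ = A² · (kg·m·s⁻²) · m · (kg⁻¹·m⁻²·s²) · (kg⁻¹·m⁻²·s²·A) = kg⁻¹·m⁻²·s²·A³.
Both reduce to kg⁻¹·m⁻²·s²·A³.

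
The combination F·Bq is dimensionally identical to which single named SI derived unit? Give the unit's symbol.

F = kg⁻¹·m⁻²·s⁴·A².
Bq = s⁻¹.
Combining: F·Bq = (kg⁻¹·m⁻²·s⁴·A²) · s⁻¹ = kg⁻¹·m⁻²·s³·A².
kg⁻¹·m⁻²·s³·A² is the base-SI form of the siemens.

S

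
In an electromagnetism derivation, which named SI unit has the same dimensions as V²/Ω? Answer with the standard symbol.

W

V = W/A (potential = power per current),
    = kg·m²·s⁻³·A⁻¹.
So V² = kg²·m⁴·s⁻⁶·A⁻².
Ω = V/A (resistance = voltage per current),
    = kg·m²·s⁻³·A⁻².
So Ω⁻¹ = kg⁻¹·m⁻²·s³·A².
Combining: V²·Ω⁻¹ = (kg²·m⁴·s⁻⁶·A⁻²) · (kg⁻¹·m⁻²·s³·A²) = kg·m²·s⁻³.
kg·m²·s⁻³ is the base-SI form of the watt.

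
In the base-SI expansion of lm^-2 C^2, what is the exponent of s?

2

lm = cd.
So lm⁻² = cd⁻².
C = s·A.
So C² = s²·A².
Combining: lm⁻²·C² = cd⁻² · (s²·A²) = s²·A²·cd⁻².
The exponent of s is 2.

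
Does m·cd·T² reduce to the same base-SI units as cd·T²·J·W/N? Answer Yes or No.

No

Left side:
  T = kg·s⁻²·A⁻¹.
  So T² = kg²·s⁻⁴·A⁻².
  Combining: m·cd·T² = m · cd · (kg²·s⁻⁴·A⁻²) = kg²·m·s⁻⁴·A⁻²·cd.
Right side:
  T = kg·s⁻²·A⁻¹.
  So T² = kg²·s⁻⁴·A⁻².
  J = kg·m²·s⁻².
  N = kg·m·s⁻².
  So N⁻¹ = kg⁻¹·m⁻¹·s².
  W = kg·m²·s⁻³.
  Combining: cd·T²·J·N⁻¹·W = cd · (kg²·s⁻⁴·A⁻²) · (kg·m²·s⁻²) · (kg⁻¹·m⁻¹·s²) · (kg·m²·s⁻³) = kg³·m³·s⁻⁷·A⁻²·cd.
Left is kg²·m·s⁻⁴·A⁻²·cd; right is kg³·m³·s⁻⁷·A⁻²·cd — different.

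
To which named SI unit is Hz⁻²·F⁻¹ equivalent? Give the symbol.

H

Hz = 1/s = s⁻¹ (frequency is cycles per second).
So Hz⁻² = s².
F = C/V (capacitance = charge per voltage),
    = A·s/(kg·m²·s⁻³·A⁻¹) (substituting C and V),
    = kg⁻¹·m⁻²·s⁴·A².
So F⁻¹ = kg·m²·s⁻⁴·A⁻².
Combining: Hz⁻²·F⁻¹ = s² · (kg·m²·s⁻⁴·A⁻²) = kg·m²·s⁻²·A⁻².
kg·m²·s⁻²·A⁻² is the base-SI form of the henry.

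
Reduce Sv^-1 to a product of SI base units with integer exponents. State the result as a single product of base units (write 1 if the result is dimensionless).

m⁻²·s²

Sv = m²·s⁻².
So Sv⁻¹ = m⁻²·s².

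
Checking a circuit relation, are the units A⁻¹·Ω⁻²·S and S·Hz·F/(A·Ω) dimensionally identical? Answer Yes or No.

Left side:
  Ω = V/A (resistance = voltage per current),
      = kg·m²·s⁻³·A⁻².
  So Ω⁻² = kg⁻²·m⁻⁴·s⁶·A⁴.
  S = 1/Ω (conductance is reciprocal resistance),
      = kg⁻¹·m⁻²·s³·A².
  Combining: A⁻¹·Ω⁻²·S = A⁻¹ · (kg⁻²·m⁻⁴·s⁶·A⁴) · (kg⁻¹·m⁻²·s³·A²) = kg⁻³·m⁻⁶·s⁹·A⁵.
Right side:
  S = 1/Ω (conductance is reciprocal resistance),
      = kg⁻¹·m⁻²·s³·A².
  Hz = 1/s = s⁻¹ (frequency is cycles per second).
  Ω = V/A (resistance = voltage per current),
      = kg·m²·s⁻³·A⁻².
  So Ω⁻¹ = kg⁻¹·m⁻²·s³·A².
  F = C/V (capacitance = charge per voltage),
      = A·s/(kg·m²·s⁻³·A⁻¹) (substituting C and V),
      = kg⁻¹·m⁻²·s⁴·A².
  Combining: A⁻¹·S·Hz·Ω⁻¹·F = A⁻¹ · (kg⁻¹·m⁻²·s³·A²) · s⁻¹ · (kg⁻¹·m⁻²·s³·A²) · (kg⁻¹·m⁻²·s⁴·A²) = kg⁻³·m⁻⁶·s⁹·A⁵.
Both reduce to kg⁻³·m⁻⁶·s⁹·A⁵.

Yes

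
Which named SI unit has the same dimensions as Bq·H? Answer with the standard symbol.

Bq = 1/s = s⁻¹ (activity is decays per second).
H = Wb/A (inductance = flux per current),
    = kg·m²·s⁻²·A⁻².
Combining: Bq·H = s⁻¹ · (kg·m²·s⁻²·A⁻²) = kg·m²·s⁻³·A⁻².
kg·m²·s⁻³·A⁻² is the base-SI form of the ohm.

Ω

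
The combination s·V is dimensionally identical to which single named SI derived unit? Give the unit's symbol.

Wb

V = kg·m²·s⁻³·A⁻¹.
Combining: s·V = s · (kg·m²·s⁻³·A⁻¹) = kg·m²·s⁻²·A⁻¹.
kg·m²·s⁻²·A⁻¹ is the base-SI form of the weber.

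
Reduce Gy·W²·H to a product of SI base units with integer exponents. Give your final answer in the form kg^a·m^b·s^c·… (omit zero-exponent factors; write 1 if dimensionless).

Gy = J/kg (absorbed dose = energy per mass),
    = m²·s⁻².
W = J/s (power = energy per time),
    = kg·m²·s⁻³.
So W² = kg²·m⁴·s⁻⁶.
H = Wb/A (inductance = flux per current),
    = kg·m²·s⁻²·A⁻².
Combining: Gy·W²·H = (m²·s⁻²) · (kg²·m⁴·s⁻⁶) · (kg·m²·s⁻²·A⁻²) = kg³·m⁸·s⁻¹⁰·A⁻².

kg³·m⁸·s⁻¹⁰·A⁻²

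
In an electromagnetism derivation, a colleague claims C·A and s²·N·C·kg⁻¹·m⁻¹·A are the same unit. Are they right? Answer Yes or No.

Yes

Left side:
  C = A·s = s·A (charge = current × time).
  Combining: C·A = (s·A) · A = s·A².
Right side:
  N = kg·m/s² = kg·m·s⁻² (force = mass × acceleration).
  C = A·s = s·A (charge = current × time).
  Combining: s²·N·C·kg⁻¹·m⁻¹·A = s² · (kg·m·s⁻²) · (s·A) · kg⁻¹ · m⁻¹ · A = s·A².
Both reduce to s·A².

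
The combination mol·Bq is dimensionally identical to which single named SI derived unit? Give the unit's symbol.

Bq = 1/s = s⁻¹ (activity is decays per second).
Combining: mol·Bq = mol · s⁻¹ = s⁻¹·mol.
s⁻¹·mol is the base-SI form of the katal.

kat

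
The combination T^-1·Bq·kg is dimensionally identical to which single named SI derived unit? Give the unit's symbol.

T = kg·s⁻²·A⁻¹.
So T⁻¹ = kg⁻¹·s²·A.
Bq = s⁻¹.
Combining: T⁻¹·Bq·kg = (kg⁻¹·s²·A) · s⁻¹ · kg = s·A.
s·A is the base-SI form of the coulomb.

C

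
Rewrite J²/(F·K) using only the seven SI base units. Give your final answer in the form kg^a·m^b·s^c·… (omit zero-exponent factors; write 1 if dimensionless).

J = N·m (work = force × distance),
    = kg·m²·s⁻².
So J² = kg²·m⁴·s⁻⁴.
F = C/V (capacitance = charge per voltage),
    = A·s/(kg·m²·s⁻³·A⁻¹) (substituting C and V),
    = kg⁻¹·m⁻²·s⁴·A².
So F⁻¹ = kg·m²·s⁻⁴·A⁻².
Combining: J²·F⁻¹·K⁻¹ = (kg²·m⁴·s⁻⁴) · (kg·m²·s⁻⁴·A⁻²) · K⁻¹ = kg³·m⁶·s⁻⁸·A⁻²·K⁻¹.

kg³·m⁶·s⁻⁸·A⁻²·K⁻¹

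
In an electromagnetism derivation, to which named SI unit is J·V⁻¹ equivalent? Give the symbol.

C

J = N·m (work = force × distance),
    = kg·m²·s⁻².
V = W/A (potential = power per current),
    = kg·m²·s⁻³·A⁻¹.
So V⁻¹ = kg⁻¹·m⁻²·s³·A.
Combining: J·V⁻¹ = (kg·m²·s⁻²) · (kg⁻¹·m⁻²·s³·A) = s·A.
s·A is the base-SI form of the coulomb.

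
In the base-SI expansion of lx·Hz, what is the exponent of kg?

lx = m⁻²·cd.
Hz = s⁻¹.
Combining: lx·Hz = (m⁻²·cd) · s⁻¹ = m⁻²·s⁻¹·cd.
The exponent of kg is 0.

0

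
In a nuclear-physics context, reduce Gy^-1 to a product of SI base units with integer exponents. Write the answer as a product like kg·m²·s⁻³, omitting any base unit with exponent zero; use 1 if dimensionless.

Gy = J/kg (absorbed dose = energy per mass),
    = m²·s⁻².
So Gy⁻¹ = m⁻²·s².

m⁻²·s²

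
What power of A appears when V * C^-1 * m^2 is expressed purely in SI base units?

V = W/A (potential = power per current),
    = kg·m²·s⁻³·A⁻¹.
C = A·s = s·A (charge = current × time).
So C⁻¹ = s⁻¹·A⁻¹.
Combining: V·C⁻¹·m² = (kg·m²·s⁻³·A⁻¹) · (s⁻¹·A⁻¹) · m² = kg·m⁴·s⁻⁴·A⁻².
The exponent of A is -2.

-2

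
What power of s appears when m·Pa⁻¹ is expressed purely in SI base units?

2

Pa = kg·m⁻¹·s⁻².
So Pa⁻¹ = kg⁻¹·m·s².
Combining: m·Pa⁻¹ = m · (kg⁻¹·m·s²) = kg⁻¹·m²·s².
The exponent of s is 2.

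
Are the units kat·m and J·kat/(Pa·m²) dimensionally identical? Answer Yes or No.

Yes

Left side:
  kat = s⁻¹·mol.
  Combining: kat·m = (s⁻¹·mol) · m = m·s⁻¹·mol.
Right side:
  Pa = N/m² (pressure = force per area),
      = kg·m⁻¹·s⁻².
  So Pa⁻¹ = kg⁻¹·m·s².
  J = N·m (work = force × distance),
      = kg·m²·s⁻².
  kat = mol/s = s⁻¹·mol (catalytic activity).
  Combining: Pa⁻¹·J·m⁻²·kat = (kg⁻¹·m·s²) · (kg·m²·s⁻²) · m⁻² · (s⁻¹·mol) = m·s⁻¹·mol.
Both reduce to m·s⁻¹·mol.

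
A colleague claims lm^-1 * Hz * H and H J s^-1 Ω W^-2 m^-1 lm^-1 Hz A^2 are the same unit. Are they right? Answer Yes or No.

No

Left side:
  lm = cd.
  So lm⁻¹ = cd⁻¹.
  Hz = s⁻¹.
  H = kg·m²·s⁻²·A⁻².
  Combining: lm⁻¹·Hz·H = cd⁻¹ · s⁻¹ · (kg·m²·s⁻²·A⁻²) = kg·m²·s⁻³·A⁻²·cd⁻¹.
Right side:
  H = Wb/A (inductance = flux per current),
      = kg·m²·s⁻²·A⁻².
  J = N·m (work = force × distance),
      = kg·m²·s⁻².
  Ω = V/A (resistance = voltage per current),
      = kg·m²·s⁻³·A⁻².
  W = J/s (power = energy per time),
      = kg·m²·s⁻³.
  So W⁻² = kg⁻²·m⁻⁴·s⁶.
  lm = cd·sr = cd (luminous flux; sr is dimensionless).
  So lm⁻¹ = cd⁻¹.
  Hz = 1/s = s⁻¹ (frequency is cycles per second).
  Combining: H·J·s⁻¹·Ω·W⁻²·m⁻¹·lm⁻¹·Hz·A² = (kg·m²·s⁻²·A⁻²) · (kg·m²·s⁻²) · s⁻¹ · (kg·m²·s⁻³·A⁻²) · (kg⁻²·m⁻⁴·s⁶) · m⁻¹ · cd⁻¹ · s⁻¹ · A² = kg·m·s⁻³·A⁻²·cd⁻¹.
Left is kg·m²·s⁻³·A⁻²·cd⁻¹; right is kg·m·s⁻³·A⁻²·cd⁻¹ — different.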